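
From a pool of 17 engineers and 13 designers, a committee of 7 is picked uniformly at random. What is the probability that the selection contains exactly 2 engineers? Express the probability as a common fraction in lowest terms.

Total number of selections: C(30,7) = 2035800.
Selections with exactly 2 engineers: choose 2 of the 17 engineers and 5 of the 13 designers, C(17,2)·C(13,5) = 136·1287 = 175032.
Probability = 175032/2035800 = 187/2175.

187/2175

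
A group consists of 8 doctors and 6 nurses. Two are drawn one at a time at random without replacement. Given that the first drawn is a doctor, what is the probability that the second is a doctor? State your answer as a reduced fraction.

7/13

After removing one doctor, 13 remain: 7 doctors and 6 nurses.
So the probability the next is a doctor is 7/13.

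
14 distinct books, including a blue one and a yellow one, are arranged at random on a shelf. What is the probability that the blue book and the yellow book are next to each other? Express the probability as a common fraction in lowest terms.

1/7

There are 14! = 87178291200 arrangements.
Treat the blue book and the yellow book as a block: 13! arrangements of the blocks × 2 orders within the block = 2·6227020800 = 12454041600.
Probability = 12454041600/87178291200 = 1/7.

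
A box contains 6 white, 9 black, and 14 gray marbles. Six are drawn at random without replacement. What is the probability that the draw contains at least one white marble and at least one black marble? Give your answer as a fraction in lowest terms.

28193/39585

There are C(29,6) = 475020 possible draws.
By inclusion-exclusion on the complements, draws missing all white or all black: C(23,6) + C(20,6) − C(14,6) = 100947 + 38760 − 3003 = 136704.
So draws with at least one of each: 475020 − 136704 = 338316, probability 338316/475020 = 28193/39585.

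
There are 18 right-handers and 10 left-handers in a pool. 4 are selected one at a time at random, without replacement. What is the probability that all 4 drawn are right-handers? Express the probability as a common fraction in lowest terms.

68/455

Multiply the conditional probabilities at each draw: 18/28 · 17/27 · 16/26 · 15/25 = 73440/491400 = 68/455.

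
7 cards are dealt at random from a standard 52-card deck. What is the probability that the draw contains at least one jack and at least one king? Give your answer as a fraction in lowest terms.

There are C(52,7) = 133784560 possible draws.
By inclusion-exclusion on the complements, draws missing all jacks or all kings: C(48,7) + C(48,7) − C(44,7) = 73629072 + 73629072 − 38320568 = 108937576.
So draws with at least one of each: 133784560 − 108937576 = 24846984, probability 24846984/133784560 = 3105873/16723070.

3105873/16723070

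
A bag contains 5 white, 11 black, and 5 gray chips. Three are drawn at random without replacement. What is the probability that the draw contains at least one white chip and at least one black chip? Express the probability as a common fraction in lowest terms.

There are C(21,3) = 1330 possible draws.
By inclusion-exclusion on the complements, draws missing all white or all black: C(16,3) + C(10,3) − C(5,3) = 560 + 120 − 10 = 670.
So draws with at least one of each: 1330 − 670 = 660, probability 660/1330 = 66/133.

66/133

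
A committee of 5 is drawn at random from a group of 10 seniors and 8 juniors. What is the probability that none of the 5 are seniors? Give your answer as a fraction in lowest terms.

There are C(18,5) = 8568 possible selections.
Selections with no seniors (all juniors): C(8,5) = 56.
Probability = 56/8568 = 1/153.

1/153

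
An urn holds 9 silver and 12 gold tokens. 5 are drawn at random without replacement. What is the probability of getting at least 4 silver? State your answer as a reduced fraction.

There are C(21,5) = 20349 ways to choose the 5.
Favorable selections (at least 4 silver): C(9,4)·C(12,1) + C(9,5)·C(12,0) = 1512 + 126 = 1638.
Probability = 1638/20349 = 26/323.

26/323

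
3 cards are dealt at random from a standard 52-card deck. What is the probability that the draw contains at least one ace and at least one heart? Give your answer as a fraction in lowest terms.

33/260

There are C(52,3) = 22100 possible draws.
By inclusion-exclusion on the complements, draws missing all aces or all hearts: C(48,3) + C(39,3) − C(36,3) = 17296 + 9139 − 7140 = 19295.
So draws with at least one of each: 22100 − 19295 = 2805, probability 2805/22100 = 33/260.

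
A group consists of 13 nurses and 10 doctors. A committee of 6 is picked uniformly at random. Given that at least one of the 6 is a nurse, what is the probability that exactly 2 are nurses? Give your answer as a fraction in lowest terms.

20/123

Work in counts. Selections with at least one nurse: C(23,6) − C(10,6) = 100947 − 210 = 100737.
Of those, selections where exactly 2 are nurses: C(13,2)·C(10,4) = 78·210 = 16380.
Conditional probability = 16380/100737 = 20/123.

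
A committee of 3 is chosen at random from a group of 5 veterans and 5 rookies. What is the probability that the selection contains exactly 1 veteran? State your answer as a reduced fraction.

5/12

The sample space is all 3-subsets of the 10: C(10,3) = 120.
Selections with exactly 1 veteran: choose 1 of the 5 veterans and 2 of the 5 rookies, C(5,1)·C(5,2) = 5·10 = 50.
Probability = 50/120 = 5/12.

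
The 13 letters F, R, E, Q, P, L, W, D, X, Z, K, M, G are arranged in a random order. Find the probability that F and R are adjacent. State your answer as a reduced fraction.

2/13

There are 13! = 6227020800 arrangements.
Treat F and R as a block: 12! arrangements of the blocks × 2 orders within the block = 2·479001600 = 958003200.
Probability = 958003200/6227020800 = 2/13.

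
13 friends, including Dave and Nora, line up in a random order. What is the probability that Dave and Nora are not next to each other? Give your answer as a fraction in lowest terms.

11/13

There are 13! = 6227020800 arrangements.
Arrangements with Dave and Nora adjacent: 2·12! = 958003200.
So not adjacent: 6227020800 − 958003200 = 5269017600, probability 5269017600/6227020800 = 11/13.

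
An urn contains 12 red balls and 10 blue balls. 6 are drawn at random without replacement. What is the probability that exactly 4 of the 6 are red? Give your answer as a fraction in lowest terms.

675/2261

The sample space is all 6-subsets of the 22: C(22,6) = 74613.
Selections with exactly 4 red: choose 4 of the 12 red and 2 of the 10 blue, C(12,4)·C(10,2) = 495·45 = 22275.
Probability = 22275/74613 = 675/2261.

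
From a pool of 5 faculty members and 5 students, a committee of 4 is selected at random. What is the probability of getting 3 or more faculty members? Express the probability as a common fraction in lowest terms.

There are C(10,4) = 210 ways to choose the 4.
Favorable selections (3 or more faculty members): C(5,3)·C(5,1) + C(5,4)·C(5,0) = 50 + 5 = 55.
Probability = 55/210 = 11/42.

11/42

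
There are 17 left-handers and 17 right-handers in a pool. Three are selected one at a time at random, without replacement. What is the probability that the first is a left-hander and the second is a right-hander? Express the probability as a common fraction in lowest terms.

17/66

Multiply the conditional probabilities at each draw: 17/34 · 17/33 = 289/1122 = 17/66.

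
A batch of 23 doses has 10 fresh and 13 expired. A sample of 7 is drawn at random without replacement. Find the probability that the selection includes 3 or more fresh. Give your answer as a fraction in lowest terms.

5102/7429

There are C(23,7) = 245157 ways to choose the 7.
Count the complement (fewer than 3 fresh): C(10,0)·C(13,7) + C(10,1)·C(13,6) + C(10,2)·C(13,5) = 1716 + 17160 + 57915 = 76791.
Probability = 1 − 76791/245157 = 168366/245157 = 5102/7429.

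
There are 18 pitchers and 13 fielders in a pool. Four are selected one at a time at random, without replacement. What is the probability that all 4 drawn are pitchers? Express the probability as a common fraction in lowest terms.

612/6293

Multiply the conditional probabilities at each draw: 18/31 · 17/30 · 16/29 · 15/28 = 73440/755160 = 612/6293.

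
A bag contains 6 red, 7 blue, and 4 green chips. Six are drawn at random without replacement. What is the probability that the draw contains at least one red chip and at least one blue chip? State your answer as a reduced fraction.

There are C(17,6) = 12376 possible draws.
By inclusion-exclusion on the complements, draws missing all red or all blue: C(11,6) + C(10,6) − C(4,6) = 462 + 210 − 0 = 672.
So draws with at least one of each: 12376 − 672 = 11704, probability 11704/12376 = 209/221.

209/221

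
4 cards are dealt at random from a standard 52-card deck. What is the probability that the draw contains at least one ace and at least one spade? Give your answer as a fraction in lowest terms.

52799/270725

There are C(52,4) = 270725 possible draws.
By inclusion-exclusion on the complements, draws missing all aces or all spades: C(48,4) + C(39,4) − C(36,4) = 194580 + 82251 − 58905 = 217926.
So draws with at least one of each: 270725 − 217926 = 52799, probability 52799/270725.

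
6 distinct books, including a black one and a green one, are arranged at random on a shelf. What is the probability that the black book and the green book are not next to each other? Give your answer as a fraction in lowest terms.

2/3

There are 6! = 720 arrangements.
Arrangements with the black book and the green book adjacent: 2·5! = 240.
So not adjacent: 720 − 240 = 480, probability 480/720 = 2/3.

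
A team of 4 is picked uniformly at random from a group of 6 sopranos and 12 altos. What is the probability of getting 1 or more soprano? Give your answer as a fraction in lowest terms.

57/68

Total selections: C(18,4) = 3060.
The complement is all 4 are altos: C(12,4) = 495.
Probability = 1 − 495/3060 = 2565/3060 = 57/68.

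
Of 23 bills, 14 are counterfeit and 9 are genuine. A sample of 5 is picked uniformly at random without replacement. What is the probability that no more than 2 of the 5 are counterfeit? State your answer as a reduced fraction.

1362/4807

Total selections: C(23,5) = 33649.
Favorable selections (no more than 2 counterfeit): C(14,0)·C(9,5) + C(14,1)·C(9,4) + C(14,2)·C(9,3) = 126 + 1764 + 7644 = 9534.
Probability = 9534/33649 = 1362/4807.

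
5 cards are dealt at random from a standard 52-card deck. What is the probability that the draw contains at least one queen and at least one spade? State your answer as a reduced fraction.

229297/866320

There are C(52,5) = 2598960 possible draws.
By inclusion-exclusion on the complements, draws missing all queens or all spades: C(48,5) + C(39,5) − C(36,5) = 1712304 + 575757 − 376992 = 1911069.
So draws with at least one of each: 2598960 − 1911069 = 687891, probability 687891/2598960 = 229297/866320.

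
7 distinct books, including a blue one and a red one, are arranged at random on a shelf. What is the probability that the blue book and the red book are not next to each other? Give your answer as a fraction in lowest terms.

There are 7! = 5040 arrangements.
Arrangements with the blue book and the red book adjacent: 2·6! = 1440.
So not adjacent: 5040 − 1440 = 3600, probability 3600/5040 = 5/7.

5/7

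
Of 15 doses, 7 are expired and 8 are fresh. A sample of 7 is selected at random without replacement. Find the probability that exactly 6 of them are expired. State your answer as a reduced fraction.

56/6435

Total number of selections: C(15,7) = 6435.
Selections with exactly 6 expired: choose 6 of the 7 expired and 1 of the 8 fresh, C(7,6)·C(8,1) = 7·8 = 56.
Probability = 56/6435.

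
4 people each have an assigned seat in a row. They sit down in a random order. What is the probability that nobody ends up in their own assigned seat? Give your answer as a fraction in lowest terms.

3/8

There are 4! = 24 seatings.
By inclusion-exclusion, seatings with no fixed points: C(4,0)·4! − C(4,1)·3! + C(4,2)·2! − C(4,3)·1! + C(4,4)·0! = 9.
Probability = 9/24 = 3/8.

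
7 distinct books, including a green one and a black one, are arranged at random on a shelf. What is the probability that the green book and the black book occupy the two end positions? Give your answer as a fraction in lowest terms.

1/21

There are 7! = 5040 arrangements.
Place the green book and the black book at the ends in 2 ways, arrange the remaining 5 in 5! = 120 ways: 2·120 = 240.
Probability = 240/5040 = 1/21.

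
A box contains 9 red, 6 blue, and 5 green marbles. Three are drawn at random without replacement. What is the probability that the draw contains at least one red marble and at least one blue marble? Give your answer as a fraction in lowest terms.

There are C(20,3) = 1140 possible draws.
By inclusion-exclusion on the complements, draws missing all red or all blue: C(11,3) + C(14,3) − C(5,3) = 165 + 364 − 10 = 519.
So draws with at least one of each: 1140 − 519 = 621, probability 621/1140 = 207/380.

207/380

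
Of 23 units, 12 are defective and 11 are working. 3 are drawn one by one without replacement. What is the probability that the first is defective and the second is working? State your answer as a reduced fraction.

Multiply the conditional probabilities at each draw: 12/23 · 11/22 = 132/506 = 6/23.

6/23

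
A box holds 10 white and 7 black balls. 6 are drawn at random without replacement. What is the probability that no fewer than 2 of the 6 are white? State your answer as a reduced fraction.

1737/1768

There are C(17,6) = 12376 ways to choose the 6.
Favorable selections (no fewer than 2 white): C(10,2)·C(7,4) + C(10,3)·C(7,3) + C(10,4)·C(7,2) + C(10,5)·C(7,1) + C(10,6)·C(7,0) = 1575 + 4200 + 4410 + 1764 + 210 = 12159.
Probability = 12159/12376 = 1737/1768.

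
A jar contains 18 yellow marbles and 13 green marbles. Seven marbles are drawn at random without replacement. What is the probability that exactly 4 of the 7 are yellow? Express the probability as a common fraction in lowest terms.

1496/4495

There are C(31,7) = 2629575 ways to choose 7 from 31.
Selections with exactly 4 yellow: choose 4 of the 18 yellow and 3 of the 13 green, C(18,4)·C(13,3) = 3060·286 = 875160.
Probability = 875160/2629575 = 1496/4495.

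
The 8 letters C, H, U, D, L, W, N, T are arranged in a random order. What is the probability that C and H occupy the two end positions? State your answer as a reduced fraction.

1/28

There are 8! = 40320 arrangements.
Place C and H at the ends in 2 ways, arrange the remaining 6 in 6! = 720 ways: 2·720 = 1440.
Probability = 1440/40320 = 1/28.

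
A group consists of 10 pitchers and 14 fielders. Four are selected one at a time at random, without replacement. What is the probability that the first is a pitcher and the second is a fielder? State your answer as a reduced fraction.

Multiply the conditional probabilities at each draw: 10/24 · 14/23 = 140/552 = 35/138.

35/138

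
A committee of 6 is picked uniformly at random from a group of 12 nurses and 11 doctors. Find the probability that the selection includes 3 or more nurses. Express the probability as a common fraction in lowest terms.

2217/3059

Total selections: C(23,6) = 100947.
Count the complement (fewer than 3 nurses): C(12,0)·C(11,6) + C(12,1)·C(11,5) + C(12,2)·C(11,4) = 462 + 5544 + 21780 = 27786.
Probability = 1 − 27786/100947 = 73161/100947 = 2217/3059.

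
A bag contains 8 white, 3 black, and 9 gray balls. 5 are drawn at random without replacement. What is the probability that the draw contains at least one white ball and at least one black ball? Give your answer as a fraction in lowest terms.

There are C(20,5) = 15504 possible draws.
By inclusion-exclusion on the complements, draws missing all white or all black: C(12,5) + C(17,5) − C(9,5) = 792 + 6188 − 126 = 6854.
So draws with at least one of each: 15504 − 6854 = 8650, probability 8650/15504 = 4325/7752.

4325/7752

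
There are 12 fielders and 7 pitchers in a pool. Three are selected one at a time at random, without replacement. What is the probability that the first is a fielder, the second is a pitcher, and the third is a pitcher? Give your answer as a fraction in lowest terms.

Multiply the conditional probabilities at each draw: 12/19 · 7/18 · 6/17 = 504/5814 = 28/323.

28/323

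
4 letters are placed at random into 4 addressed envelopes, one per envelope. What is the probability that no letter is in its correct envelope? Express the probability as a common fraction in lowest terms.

There are 4! = 24 assignments.
By inclusion-exclusion, assignments with no fixed points: C(4,0)·4! − C(4,1)·3! + C(4,2)·2! − C(4,3)·1! + C(4,4)·0! = 9.
Probability = 9/24 = 3/8.

3/8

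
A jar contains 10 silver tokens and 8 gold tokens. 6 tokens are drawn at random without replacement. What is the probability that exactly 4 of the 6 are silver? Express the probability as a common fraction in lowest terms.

The sample space is all 6-subsets of the 18: C(18,6) = 18564.
Selections with exactly 4 silver: choose 4 of the 10 silver and 2 of the 8 gold, C(10,4)·C(8,2) = 210·28 = 5880.
Probability = 5880/18564 = 70/221.

70/221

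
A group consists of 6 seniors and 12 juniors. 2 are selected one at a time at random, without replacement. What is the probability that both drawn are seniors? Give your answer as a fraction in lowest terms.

5/51

Multiply the conditional probabilities at each draw: 6/18 · 5/17 = 30/306 = 5/51.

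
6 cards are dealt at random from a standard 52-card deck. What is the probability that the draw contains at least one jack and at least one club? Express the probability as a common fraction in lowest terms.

There are C(52,6) = 20358520 possible draws.
By inclusion-exclusion on the complements, draws missing all jacks or all clubs: C(48,6) + C(39,6) − C(36,6) = 12271512 + 3262623 − 1947792 = 13586343.
So draws with at least one of each: 20358520 − 13586343 = 6772177, probability 6772177/20358520.

6772177/20358520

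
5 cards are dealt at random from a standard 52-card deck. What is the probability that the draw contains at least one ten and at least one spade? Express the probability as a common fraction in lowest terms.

There are C(52,5) = 2598960 possible draws.
By inclusion-exclusion on the complements, draws missing all tens or all spades: C(48,5) + C(39,5) − C(36,5) = 1712304 + 575757 − 376992 = 1911069.
So draws with at least one of each: 2598960 − 1911069 = 687891, probability 687891/2598960 = 229297/866320.

229297/866320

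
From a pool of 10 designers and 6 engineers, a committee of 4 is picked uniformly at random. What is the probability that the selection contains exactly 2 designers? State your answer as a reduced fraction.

Total number of selections: C(16,4) = 1820.
Selections with exactly 2 designers: choose 2 of the 10 designers and 2 of the 6 engineers, C(10,2)·C(6,2) = 45·15 = 675.
Probability = 675/1820 = 135/364.

135/364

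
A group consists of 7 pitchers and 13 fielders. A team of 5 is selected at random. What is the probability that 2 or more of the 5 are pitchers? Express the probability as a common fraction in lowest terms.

Total selections: C(20,5) = 15504.
Count the complement (fewer than 2 pitchers): C(7,0)·C(13,5) + C(7,1)·C(13,4) = 1287 + 5005 = 6292.
Probability = 1 − 6292/15504 = 9212/15504 = 2303/3876.

2303/3876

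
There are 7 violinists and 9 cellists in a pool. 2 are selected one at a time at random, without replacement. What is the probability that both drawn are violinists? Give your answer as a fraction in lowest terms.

7/40

Multiply the conditional probabilities at each draw: 7/16 · 6/15 = 42/240 = 7/40.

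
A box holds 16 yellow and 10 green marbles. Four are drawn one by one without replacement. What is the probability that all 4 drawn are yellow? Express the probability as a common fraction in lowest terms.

Multiply the conditional probabilities at each draw: 16/26 · 15/25 · 14/24 · 13/23 = 43680/358800 = 14/115.

14/115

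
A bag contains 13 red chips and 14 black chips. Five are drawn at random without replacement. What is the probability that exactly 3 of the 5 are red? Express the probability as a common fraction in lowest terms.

1001/3105

Total number of selections: C(27,5) = 80730.
Selections with exactly 3 red: choose 3 of the 13 red and 2 of the 14 black, C(13,3)·C(14,2) = 286·91 = 26026.
Probability = 26026/80730 = 1001/3105.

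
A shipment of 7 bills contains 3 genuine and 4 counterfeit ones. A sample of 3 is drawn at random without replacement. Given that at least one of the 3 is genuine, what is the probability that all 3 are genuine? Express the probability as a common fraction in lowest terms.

1/31

Work in counts. Selections with at least one genuine: C(7,3) − C(4,3) = 35 − 4 = 31.
Of those, selections where all 3 are genuine: C(3,3) = 1.
Conditional probability = 1/31.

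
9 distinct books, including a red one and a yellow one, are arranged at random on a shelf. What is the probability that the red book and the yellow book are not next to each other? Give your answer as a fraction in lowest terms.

7/9

There are 9! = 362880 arrangements.
Arrangements with the red book and the yellow book adjacent: 2·8! = 80640.
So not adjacent: 362880 − 80640 = 282240, probability 282240/362880 = 7/9.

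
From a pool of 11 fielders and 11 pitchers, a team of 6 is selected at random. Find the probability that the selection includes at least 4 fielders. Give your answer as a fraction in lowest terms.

718/2261

Total selections: C(22,6) = 74613.
Favorable selections (at least 4 fielders): C(11,4)·C(11,2) + C(11,5)·C(11,1) + C(11,6)·C(11,0) = 18150 + 5082 + 462 = 23694.
Probability = 23694/74613 = 718/2261.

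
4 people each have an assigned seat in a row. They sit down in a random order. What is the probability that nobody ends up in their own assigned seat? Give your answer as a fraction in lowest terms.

There are 4! = 24 seatings.
By inclusion-exclusion, seatings with no fixed points: C(4,0)·4! − C(4,1)·3! + C(4,2)·2! − C(4,3)·1! + C(4,4)·0! = 9.
Probability = 9/24 = 3/8.

3/8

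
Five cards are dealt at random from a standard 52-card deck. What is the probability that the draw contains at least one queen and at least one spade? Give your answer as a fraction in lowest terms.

There are C(52,5) = 2598960 possible draws.
By inclusion-exclusion on the complements, draws missing all queens or all spades: C(48,5) + C(39,5) − C(36,5) = 1712304 + 575757 − 376992 = 1911069.
So draws with at least one of each: 2598960 − 1911069 = 687891, probability 687891/2598960 = 229297/866320.

229297/866320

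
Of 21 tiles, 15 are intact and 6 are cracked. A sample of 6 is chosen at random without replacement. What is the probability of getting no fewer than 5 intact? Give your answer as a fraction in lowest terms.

Total selections: C(21,6) = 54264.
Favorable selections (no fewer than 5 intact): C(15,5)·C(6,1) + C(15,6)·C(6,0) = 18018 + 5005 = 23023.
Probability = 23023/54264 = 3289/7752.

3289/7752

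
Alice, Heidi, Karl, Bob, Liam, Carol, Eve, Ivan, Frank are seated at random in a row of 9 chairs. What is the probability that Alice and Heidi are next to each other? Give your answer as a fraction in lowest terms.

2/9

There are 9! = 362880 arrangements.
Treat Alice and Heidi as a block: 8! arrangements of the blocks × 2 orders within the block = 2·40320 = 80640.
Probability = 80640/362880 = 2/9.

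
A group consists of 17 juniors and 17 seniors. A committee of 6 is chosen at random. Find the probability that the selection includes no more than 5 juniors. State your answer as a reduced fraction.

9798/9889

Total selections: C(34,6) = 1344904.
The complement is exactly 6 juniors: C(17,6)·C(17,0) = 12376.
Probability = 1 − 12376/1344904 = 1332528/1344904 = 9798/9889.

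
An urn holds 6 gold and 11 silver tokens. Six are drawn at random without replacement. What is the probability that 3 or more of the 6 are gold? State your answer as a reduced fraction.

There are C(17,6) = 12376 ways to choose the 6.
Favorable selections (3 or more gold): C(6,3)·C(11,3) + C(6,4)·C(11,2) + C(6,5)·C(11,1) + C(6,6)·C(11,0) = 3300 + 825 + 66 + 1 = 4192.
Probability = 4192/12376 = 524/1547.

524/1547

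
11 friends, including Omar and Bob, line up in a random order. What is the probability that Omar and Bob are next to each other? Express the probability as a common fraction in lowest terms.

There are 11! = 39916800 arrangements.
Treat Omar and Bob as a block: 10! arrangements of the blocks × 2 orders within the block = 2·3628800 = 7257600.
Probability = 7257600/39916800 = 2/11.

2/11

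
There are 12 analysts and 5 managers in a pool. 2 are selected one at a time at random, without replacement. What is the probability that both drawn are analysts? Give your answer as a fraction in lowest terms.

Multiply the conditional probabilities at each draw: 12/17 · 11/16 = 132/272 = 33/68.

33/68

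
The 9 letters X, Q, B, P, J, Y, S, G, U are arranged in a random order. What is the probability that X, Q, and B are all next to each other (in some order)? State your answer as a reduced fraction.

There are 9! = 362880 arrangements.
Treat the three as one block: 7! placements × 3! orders within the block = 5040·6 = 30240.
Probability = 30240/362880 = 1/12.

1/12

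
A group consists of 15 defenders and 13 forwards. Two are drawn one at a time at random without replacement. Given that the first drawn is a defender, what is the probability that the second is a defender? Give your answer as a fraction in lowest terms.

14/27

After removing one defender, 27 remain: 14 defenders and 13 forwards.
So the probability the next is a defender is 14/27.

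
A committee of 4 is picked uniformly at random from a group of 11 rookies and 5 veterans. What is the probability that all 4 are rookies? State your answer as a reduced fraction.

33/182

There are C(16,4) = 1820 possible selections.
Selections with all rookies: C(11,4) = 330.
Probability = 330/1820 = 33/182.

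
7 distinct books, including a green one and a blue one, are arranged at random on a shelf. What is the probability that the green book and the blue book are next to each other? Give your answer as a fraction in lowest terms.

2/7

There are 7! = 5040 arrangements.
Treat the green book and the blue book as a block: 6! arrangements of the blocks × 2 orders within the block = 2·720 = 1440.
Probability = 1440/5040 = 2/7.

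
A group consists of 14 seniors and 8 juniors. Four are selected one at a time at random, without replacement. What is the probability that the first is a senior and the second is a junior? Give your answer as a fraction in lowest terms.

Multiply the conditional probabilities at each draw: 14/22 · 8/21 = 112/462 = 8/33.

8/33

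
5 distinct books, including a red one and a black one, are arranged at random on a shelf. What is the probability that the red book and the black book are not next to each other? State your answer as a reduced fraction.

3/5

There are 5! = 120 arrangements.
Arrangements with the red book and the black book adjacent: 2·4! = 48.
So not adjacent: 120 − 48 = 72, probability 72/120 = 3/5.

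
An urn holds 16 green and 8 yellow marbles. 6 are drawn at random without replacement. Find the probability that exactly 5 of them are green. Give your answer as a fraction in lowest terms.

Total number of selections: C(24,6) = 134596.
Selections with exactly 5 green: choose 5 of the 16 green and 1 of the 8 yellow, C(16,5)·C(8,1) = 4368·8 = 34944.
Probability = 34944/134596 = 1248/4807.

1248/4807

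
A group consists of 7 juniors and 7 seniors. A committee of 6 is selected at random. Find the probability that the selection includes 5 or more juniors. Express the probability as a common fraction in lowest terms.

2/39

Total selections: C(14,6) = 3003.
Favorable selections (5 or more juniors): C(7,5)·C(7,1) + C(7,6)·C(7,0) = 147 + 7 = 154.
Probability = 154/3003 = 2/39.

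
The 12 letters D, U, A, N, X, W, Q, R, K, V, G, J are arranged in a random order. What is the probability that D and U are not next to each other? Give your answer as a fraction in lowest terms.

There are 12! = 479001600 arrangements.
Arrangements with D and U adjacent: 2·11! = 79833600.
So not adjacent: 479001600 − 79833600 = 399168000, probability 399168000/479001600 = 5/6.

5/6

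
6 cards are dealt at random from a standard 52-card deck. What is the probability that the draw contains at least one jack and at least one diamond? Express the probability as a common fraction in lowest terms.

There are C(52,6) = 20358520 possible draws.
By inclusion-exclusion on the complements, draws missing all jacks or all diamonds: C(48,6) + C(39,6) − C(36,6) = 12271512 + 3262623 − 1947792 = 13586343.
So draws with at least one of each: 20358520 − 13586343 = 6772177, probability 6772177/20358520.

6772177/20358520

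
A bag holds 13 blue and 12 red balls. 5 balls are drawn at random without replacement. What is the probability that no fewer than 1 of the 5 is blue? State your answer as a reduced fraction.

Total selections: C(25,5) = 53130.
The complement is all 5 are red: C(12,5) = 792.
Probability = 1 − 792/53130 = 52338/53130 = 793/805.

793/805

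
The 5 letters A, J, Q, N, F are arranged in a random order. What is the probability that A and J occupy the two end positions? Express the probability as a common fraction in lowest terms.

1/10

There are 5! = 120 arrangements.
Place A and J at the ends in 2 ways, arrange the remaining 3 in 3! = 6 ways: 2·6 = 12.
Probability = 12/120 = 1/10.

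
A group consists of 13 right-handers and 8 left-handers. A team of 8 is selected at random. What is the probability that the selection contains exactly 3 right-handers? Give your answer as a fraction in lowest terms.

1144/14535

There are C(21,8) = 203490 ways to choose 8 from 21.
Selections with exactly 3 right-handers: choose 3 of the 13 right-handers and 5 of the 8 left-handers, C(13,3)·C(8,5) = 286·56 = 16016.
Probability = 16016/203490 = 1144/14535.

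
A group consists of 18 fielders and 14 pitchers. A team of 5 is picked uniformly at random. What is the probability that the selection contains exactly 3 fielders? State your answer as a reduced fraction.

The sample space is all 5-subsets of the 32: C(32,5) = 201376.
Selections with exactly 3 fielders: choose 3 of the 18 fielders and 2 of the 14 pitchers, C(18,3)·C(14,2) = 816·91 = 74256.
Probability = 74256/201376 = 663/1798.

663/1798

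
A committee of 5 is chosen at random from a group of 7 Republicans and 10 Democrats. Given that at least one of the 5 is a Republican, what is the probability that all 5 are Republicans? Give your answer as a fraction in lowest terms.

Work in counts. Selections with at least one Republican: C(17,5) − C(10,5) = 6188 − 252 = 5936.
Of those, selections where all 5 are Republicans: C(7,5) = 21.
Conditional probability = 21/5936 = 3/848.

3/848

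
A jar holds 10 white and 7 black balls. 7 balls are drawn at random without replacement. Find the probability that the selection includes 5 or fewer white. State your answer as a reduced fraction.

Total selections: C(17,7) = 19448.
Count the complement (more than 5 white): C(10,6)·C(7,1) + C(10,7)·C(7,0) = 1470 + 120 = 1590.
Probability = 1 − 1590/19448 = 17858/19448 = 8929/9724.

8929/9724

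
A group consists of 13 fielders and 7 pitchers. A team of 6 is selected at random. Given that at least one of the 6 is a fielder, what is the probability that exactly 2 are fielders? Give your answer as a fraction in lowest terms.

210/2981

Work in counts. Selections with at least one fielder: C(20,6) − C(7,6) = 38760 − 7 = 38753.
Of those, selections where exactly 2 are fielders: C(13,2)·C(7,4) = 78·35 = 2730.
Conditional probability = 2730/38753 = 210/2981.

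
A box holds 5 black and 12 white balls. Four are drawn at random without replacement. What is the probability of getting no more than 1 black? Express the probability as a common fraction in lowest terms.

319/476

Total selections: C(17,4) = 2380.
Favorable selections (no more than 1 black): C(5,0)·C(12,4) + C(5,1)·C(12,3) = 495 + 1100 = 1595.
Probability = 1595/2380 = 319/476.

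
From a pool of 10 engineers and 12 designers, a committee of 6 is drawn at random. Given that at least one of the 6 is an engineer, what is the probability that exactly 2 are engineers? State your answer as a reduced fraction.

Work in counts. Selections with at least one engineer: C(22,6) − C(12,6) = 74613 − 924 = 73689.
Of those, selections where exactly 2 are engineers: C(10,2)·C(12,4) = 45·495 = 22275.
Conditional probability = 22275/73689 = 675/2233.

675/2233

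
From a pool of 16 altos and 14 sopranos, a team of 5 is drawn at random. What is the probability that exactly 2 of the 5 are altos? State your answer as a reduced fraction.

There are C(30,5) = 142506 ways to choose 5 from 30.
Selections with exactly 2 altos: choose 2 of the 16 altos and 3 of the 14 sopranos, C(16,2)·C(14,3) = 120·364 = 43680.
Probability = 43680/142506 = 80/261.

80/261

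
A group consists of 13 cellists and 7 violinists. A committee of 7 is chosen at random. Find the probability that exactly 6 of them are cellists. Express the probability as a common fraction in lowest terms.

Total number of selections: C(20,7) = 77520.
Selections with exactly 6 cellists: choose 6 of the 13 cellists and 1 of the 7 violinists, C(13,6)·C(7,1) = 1716·7 = 12012.
Probability = 12012/77520 = 1001/6460.

1001/6460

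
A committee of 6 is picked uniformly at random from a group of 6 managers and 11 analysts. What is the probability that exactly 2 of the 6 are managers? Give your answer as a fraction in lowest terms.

There are C(17,6) = 12376 ways to choose 6 from 17.
Selections with exactly 2 managers: choose 2 of the 6 managers and 4 of the 11 analysts, C(6,2)·C(11,4) = 15·330 = 4950.
Probability = 4950/12376 = 2475/6188.

2475/6188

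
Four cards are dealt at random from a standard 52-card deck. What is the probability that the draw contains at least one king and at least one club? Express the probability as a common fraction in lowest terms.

There are C(52,4) = 270725 possible draws.
By inclusion-exclusion on the complements, draws missing all kings or all clubs: C(48,4) + C(39,4) − C(36,4) = 194580 + 82251 − 58905 = 217926.
So draws with at least one of each: 270725 − 217926 = 52799, probability 52799/270725.

52799/270725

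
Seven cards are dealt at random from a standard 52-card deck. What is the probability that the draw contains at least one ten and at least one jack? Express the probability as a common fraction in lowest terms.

3105873/16723070

There are C(52,7) = 133784560 possible draws.
By inclusion-exclusion on the complements, draws missing all tens or all jacks: C(48,7) + C(48,7) − C(44,7) = 73629072 + 73629072 − 38320568 = 108937576.
So draws with at least one of each: 133784560 − 108937576 = 24846984, probability 24846984/133784560 = 3105873/16723070.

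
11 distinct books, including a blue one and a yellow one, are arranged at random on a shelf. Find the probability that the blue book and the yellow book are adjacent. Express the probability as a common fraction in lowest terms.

There are 11! = 39916800 arrangements.
Treat the blue book and the yellow book as a block: 10! arrangements of the blocks × 2 orders within the block = 2·3628800 = 7257600.
Probability = 7257600/39916800 = 2/11.

2/11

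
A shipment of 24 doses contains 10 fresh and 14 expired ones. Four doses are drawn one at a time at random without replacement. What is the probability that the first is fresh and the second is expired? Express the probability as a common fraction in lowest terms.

Multiply the conditional probabilities at each draw: 10/24 · 14/23 = 140/552 = 35/138.

35/138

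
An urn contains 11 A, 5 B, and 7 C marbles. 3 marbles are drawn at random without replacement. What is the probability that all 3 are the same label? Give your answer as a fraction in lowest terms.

30/253

There are C(23,3) = 1771 ways to draw 3 marbles.
All same label: C(11,3) + C(5,3) + C(7,3) = 165 + 10 + 35 = 210.
Probability = 210/1771 = 30/253.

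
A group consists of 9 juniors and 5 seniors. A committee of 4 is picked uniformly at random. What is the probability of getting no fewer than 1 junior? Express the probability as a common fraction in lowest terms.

996/1001

Total selections: C(14,4) = 1001.
The complement is all 4 are seniors: C(5,4) = 5.
Probability = 1 − 5/1001 = 996/1001.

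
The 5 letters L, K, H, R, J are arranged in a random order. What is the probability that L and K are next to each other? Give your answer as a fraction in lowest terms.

There are 5! = 120 arrangements.
Treat L and K as a block: 4! arrangements of the blocks × 2 orders within the block = 2·24 = 48.
Probability = 48/120 = 2/5.

2/5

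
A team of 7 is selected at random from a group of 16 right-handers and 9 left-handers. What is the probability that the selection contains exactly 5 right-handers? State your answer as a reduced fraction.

Total number of selections: C(25,7) = 480700.
Selections with exactly 5 right-handers: choose 5 of the 16 right-handers and 2 of the 9 left-handers, C(16,5)·C(9,2) = 4368·36 = 157248.
Probability = 157248/480700 = 39312/120175.

39312/120175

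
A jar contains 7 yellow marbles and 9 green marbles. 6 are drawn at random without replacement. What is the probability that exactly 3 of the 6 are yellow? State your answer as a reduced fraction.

105/286

Total number of selections: C(16,6) = 8008.
Selections with exactly 3 yellow: choose 3 of the 7 yellow and 3 of the 9 green, C(7,3)·C(9,3) = 35·84 = 2940.
Probability = 2940/8008 = 105/286.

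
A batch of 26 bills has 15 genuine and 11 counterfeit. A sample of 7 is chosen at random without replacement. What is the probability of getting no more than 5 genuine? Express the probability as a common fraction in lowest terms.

417/460

There are C(26,7) = 657800 ways to choose the 7.
Count the complement (more than 5 genuine): C(15,6)·C(11,1) + C(15,7)·C(11,0) = 55055 + 6435 = 61490.
Probability = 1 − 61490/657800 = 596310/657800 = 417/460.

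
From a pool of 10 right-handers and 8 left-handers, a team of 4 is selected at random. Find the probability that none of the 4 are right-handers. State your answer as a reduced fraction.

7/306

There are C(18,4) = 3060 possible selections.
Selections with no right-handers (all left-handers): C(8,4) = 70.
Probability = 70/3060 = 7/306.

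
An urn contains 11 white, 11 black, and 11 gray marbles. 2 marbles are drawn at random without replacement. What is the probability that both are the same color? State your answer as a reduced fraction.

5/16

There are C(33,2) = 528 ways to draw 2 marbles.
All same color: C(11,2) + C(11,2) + C(11,2) = 55 + 55 + 55 = 165.
Probability = 165/528 = 5/16.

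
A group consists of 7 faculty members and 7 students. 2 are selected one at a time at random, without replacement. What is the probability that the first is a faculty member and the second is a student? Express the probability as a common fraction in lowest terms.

Multiply the conditional probabilities at each draw: 7/14 · 7/13 = 49/182 = 7/26.

7/26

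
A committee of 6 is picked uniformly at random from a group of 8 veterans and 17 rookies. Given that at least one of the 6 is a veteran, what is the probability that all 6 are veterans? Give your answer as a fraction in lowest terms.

1/5883

Work in counts. Selections with at least one veteran: C(25,6) − C(17,6) = 177100 − 12376 = 164724.
Of those, selections where all 6 are veterans: C(8,6) = 28.
Conditional probability = 28/164724 = 1/5883.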